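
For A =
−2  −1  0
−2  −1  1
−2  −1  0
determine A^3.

A^2 = [[6, 3, −1], [4, 2, −1], [6, 3, −1]]
A^3 = [[−16, −8, 3], [−10, −5, 2], [−16, −8, 3]]

[[−16, −8, 3], [−10, −5, 2], [−16, −8, 3]]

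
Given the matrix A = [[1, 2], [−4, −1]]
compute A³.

[[−7, −14], [28, 7]]

A² = [[−7, 0], [0, −7]]
A³ = [[−7, −14], [28, 7]]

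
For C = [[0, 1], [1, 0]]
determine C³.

C² = I (check: tr C = 0 and det C = -1), so C³ = C since 3 is odd.

[[0, 1], [1, 0]]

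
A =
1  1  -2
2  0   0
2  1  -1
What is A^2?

[[-1, -1, 0], [2, 2, -4], [2, 1, -3]]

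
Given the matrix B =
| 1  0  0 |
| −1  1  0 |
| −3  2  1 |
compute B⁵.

B = I + N where N = [[0, 0, 0], [−1, 0, 0], [−3, 2, 0]] is strictly lower-triangular, so N³ = 0.
(I + N)⁵ = I + 5·N + 10·N² = [[1, 0, 0], [−5, 1, 0], [−35, 10, 1]].

[[1, 0, 0], [−5, 1, 0], [−35, 10, 1]]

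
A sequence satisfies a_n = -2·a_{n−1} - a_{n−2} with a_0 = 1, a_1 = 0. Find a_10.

With companion matrix C = [[-2, -1], [1, 0]], [a_n, a_{n−1}]ᵀ = C·[a_{n−1}, a_{n−2}]ᵀ, so [a_10, a_9]ᵀ = C⁹·[a_1, a_0]ᵀ.
C⁹ = [[-10, -9], [9, 8]], giving [a_10, a_9]ᵀ = [[-9], [8]].

-9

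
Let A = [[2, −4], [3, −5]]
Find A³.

[[20, −28], [21, −29]]

tr A = −3 and det A = 2, so the characteristic polynomial is λ² − (−3)λ + (2) with roots −1 and −2.
Eigenvectors give P = [[4, 1], [3, 1]] with P⁻¹ = [[1, −1], [−3, 4]], and A = P·diag(−1, −2)·P⁻¹.
Then A³ = P·diag(−1, −8)·P⁻¹ = [[−4, −8], [−3, −8]] · [[1, −1], [−3, 4]] = [[20, −28], [21, −29]].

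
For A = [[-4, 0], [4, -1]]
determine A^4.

A^2 = [[16, 0], [-20, 1]]
A^3 = [[-64, 0], [84, -1]]
A^4 = [[256, 0], [-340, 1]]

[[256, 0], [-340, 1]]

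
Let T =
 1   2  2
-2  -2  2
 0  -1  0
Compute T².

[[-3, -4, 6], [2, -2, -8], [2, 2, -2]]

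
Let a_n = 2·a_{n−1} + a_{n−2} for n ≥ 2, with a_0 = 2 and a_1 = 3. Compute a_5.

With companion matrix B = [[2, 1], [1, 0]], [a_n, a_{n−1}]ᵀ = B·[a_{n−1}, a_{n−2}]ᵀ, so [a_5, a_4]ᵀ = B⁴·[a_1, a_0]ᵀ.
B⁴ = [[29, 12], [12, 5]], giving [a_5, a_4]ᵀ = [[111], [46]].

111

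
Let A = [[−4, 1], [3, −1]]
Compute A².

[[19, −5], [−15, 4]]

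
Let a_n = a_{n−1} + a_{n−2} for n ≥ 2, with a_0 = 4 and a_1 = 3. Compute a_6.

With companion matrix M = [[1, 1], [1, 0]], [a_n, a_{n−1}]ᵀ = M·[a_{n−1}, a_{n−2}]ᵀ, so [a_6, a_5]ᵀ = M⁵·[a_1, a_0]ᵀ.
M⁵ = [[8, 5], [5, 3]], giving [a_6, a_5]ᵀ = [[44], [27]].

44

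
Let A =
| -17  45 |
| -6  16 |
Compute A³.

tr A = -1 and det A = -2, so the characteristic polynomial is λ² − (-1)λ + (-2) with roots -2 and 1.
Eigenvectors give P = [[3, -5], [1, -2]] with P⁻¹ = [[2, -5], [1, -3]], and A = P·diag(-2, 1)·P⁻¹.
Then A³ = P·diag(-8, 1)·P⁻¹ = [[-24, -5], [-8, -2]] · [[2, -5], [1, -3]] = [[-53, 135], [-18, 46]].

[[-53, 135], [-18, 46]]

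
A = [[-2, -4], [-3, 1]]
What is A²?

[[16, 4], [3, 13]]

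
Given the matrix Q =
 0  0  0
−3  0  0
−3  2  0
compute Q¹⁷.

[[0, 0, 0], [0, 0, 0], [0, 0, 0]]

Q is strictly triangular, hence nilpotent: Q³ = 0, so Q¹⁷ = 0.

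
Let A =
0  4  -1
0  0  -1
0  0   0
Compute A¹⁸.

A is strictly triangular, hence nilpotent: A³ = 0, so A¹⁸ = 0.

[[0, 0, 0], [0, 0, 0], [0, 0, 0]]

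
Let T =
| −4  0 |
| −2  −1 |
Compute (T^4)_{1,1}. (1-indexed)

256

T^2 = [[16, 0], [10, 1]]
T^3 = [[−64, 0], [−42, −1]]
T^4 = [[256, 0], [170, 1]]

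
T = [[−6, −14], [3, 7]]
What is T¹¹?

[[−6, −14], [3, 7]]

T² = T (a projection; rank 1, trace 1), so T¹¹ = T.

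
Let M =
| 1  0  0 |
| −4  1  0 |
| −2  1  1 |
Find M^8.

[[1, 0, 0], [−32, 1, 0], [−128, 8, 1]]

M = I + N where N = [[0, 0, 0], [−4, 0, 0], [−2, 1, 0]] is strictly lower-triangular, so N^3 = 0.
(I + N)^8 = I + 8·N + 28·N^2 = [[1, 0, 0], [−32, 1, 0], [−128, 8, 1]].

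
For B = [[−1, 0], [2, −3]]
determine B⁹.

tr B = −4 and det B = 3, so the characteristic polynomial is λ² − (−4)λ + (3) with roots −1 and −3.
Eigenvectors give P = [[1, 0], [1, −1]] with P⁻¹ = [[1, 0], [1, −1]], and B = P·diag(−1, −3)·P⁻¹.
Then B⁹ = P·diag(−1, −19683)·P⁻¹ = [[−1, 0], [−1, 19683]] · [[1, 0], [1, −1]] = [[−1, 0], [19682, −19683]].

[[−1, 0], [19682, −19683]]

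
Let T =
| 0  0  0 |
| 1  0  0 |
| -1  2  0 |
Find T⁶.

[[0, 0, 0], [0, 0, 0], [0, 0, 0]]

T is strictly triangular, hence nilpotent: T³ = 0, so T⁶ = 0.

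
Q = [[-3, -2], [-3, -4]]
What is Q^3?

Q^2 = [[15, 14], [21, 22]]
Q^3 = [[-87, -86], [-129, -130]]

[[-87, -86], [-129, -130]]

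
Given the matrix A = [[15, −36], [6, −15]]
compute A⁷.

tr A = 0 and det A = −9, so the characteristic polynomial is λ² − (0)λ + (−9) with roots 3 and −3.
Eigenvectors give P = [[3, 2], [1, 1]] with P⁻¹ = [[1, −2], [−1, 3]], and A = P·diag(3, −3)·P⁻¹.
Then A⁷ = P·diag(2187, −2187)·P⁻¹ = [[6561, −4374], [2187, −2187]] · [[1, −2], [−1, 3]] = [[10935, −26244], [4374, −10935]].

[[10935, −26244], [4374, −10935]]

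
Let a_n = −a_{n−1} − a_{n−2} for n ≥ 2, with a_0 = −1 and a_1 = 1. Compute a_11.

0

With companion matrix A = [[−1, −1], [1, 0]], [a_n, a_{n−1}]ᵀ = A·[a_{n−1}, a_{n−2}]ᵀ, so [a_11, a_10]ᵀ = A^10·[a_1, a_0]ᵀ.
A^10 = [[−1, −1], [1, 0]], giving [a_11, a_10]ᵀ = [[0], [1]].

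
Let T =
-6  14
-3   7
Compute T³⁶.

[[-6, 14], [-3, 7]]

T² = T (a projection; rank 1, trace 1), so T³⁶ = T.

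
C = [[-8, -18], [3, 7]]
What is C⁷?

tr C = -1 and det C = -2, so the characteristic polynomial is λ² − (-1)λ + (-2) with roots -2 and 1.
Eigenvectors give P = [[-3, 2], [1, -1]] with P⁻¹ = [[-1, -2], [-1, -3]], and C = P·diag(-2, 1)·P⁻¹.
Then C⁷ = P·diag(-128, 1)·P⁻¹ = [[384, 2], [-128, -1]] · [[-1, -2], [-1, -3]] = [[-386, -774], [129, 259]].

[[-386, -774], [129, 259]]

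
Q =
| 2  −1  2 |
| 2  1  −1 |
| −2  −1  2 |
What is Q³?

Q² = [[−2, −5, 9], [8, 0, 1], [−10, −1, 1]]
Q³ = [[−32, −12, 19], [14, −9, 18], [−24, 8, −17]]

[[−32, −12, 19], [14, −9, 18], [−24, 8, −17]]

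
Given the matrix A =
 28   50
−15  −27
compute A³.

[[202, 350], [−105, −183]]

tr A = 1 and det A = −6, so the characteristic polynomial is λ² − (1)λ + (−6) with roots 3 and −2.
Eigenvectors give P = [[−2, −5], [1, 3]] with P⁻¹ = [[−3, −5], [1, 2]], and A = P·diag(3, −2)·P⁻¹.
Then A³ = P·diag(27, −8)·P⁻¹ = [[−54, 40], [27, −24]] · [[−3, −5], [1, 2]] = [[202, 350], [−105, −183]].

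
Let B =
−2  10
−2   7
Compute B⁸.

[[−24964, 63050], [−12610, 31781]]

tr B = 5 and det B = 6, so the characteristic polynomial is λ² − (5)λ + (6) with roots 2 and 3.
Eigenvectors give P = [[−5, −2], [−2, −1]] with P⁻¹ = [[−1, 2], [2, −5]], and B = P·diag(2, 3)·P⁻¹.
Then B⁸ = P·diag(256, 6561)·P⁻¹ = [[−1280, −13122], [−512, −6561]] · [[−1, 2], [2, −5]] = [[−24964, 63050], [−12610, 31781]].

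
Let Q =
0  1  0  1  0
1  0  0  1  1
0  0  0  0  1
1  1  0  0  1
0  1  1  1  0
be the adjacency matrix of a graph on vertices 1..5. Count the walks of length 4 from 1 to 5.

12

The number of length-4 walks from vertex 1 to vertex 5 is entry (1,5) of Q^4, where Q is the adjacency matrix.
Q^2 = [[2, 1, 0, 1, 2], [1, 3, 1, 2, 1], [0, 1, 1, 1, 0], [1, 2, 1, 3, 1], [2, 1, 0, 1, 3]]
Q^3 = [[2, 5, 2, 5, 2], [5, 4, 1, 5, 6], [2, 1, 0, 1, 3], [5, 5, 1, 4, 6], [2, 6, 3, 6, 2]]
Q^4 = [[10, 9, 2, 9, 12], [9, 16, 6, 15, 10], [2, 6, 3, 6, 2], [9, 15, 6, 16, 10], [12, 10, 2, 10, 15]]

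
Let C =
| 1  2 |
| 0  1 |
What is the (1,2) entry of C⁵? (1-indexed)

10

C = I + N where N = [[0, 2], [0, 0]] is strictly upper-triangular, so N² = 0.
(I + N)⁵ = I + 5·N = [[1, 10], [0, 1]].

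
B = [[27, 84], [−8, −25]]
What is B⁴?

[[561, 1680], [−160, −479]]

tr B = 2 and det B = −3, so the characteristic polynomial is λ² − (2)λ + (−3) with roots 3 and −1.
Eigenvectors give P = [[7, −3], [−2, 1]] with P⁻¹ = [[1, 3], [2, 7]], and B = P·diag(3, −1)·P⁻¹.
Then B⁴ = P·diag(81, 1)·P⁻¹ = [[567, −3], [−162, 1]] · [[1, 3], [2, 7]] = [[561, 1680], [−160, −479]].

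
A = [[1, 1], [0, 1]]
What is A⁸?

[[1, 8], [0, 1]]

A = I + N where N = [[0, 1], [0, 0]] is strictly upper-triangular, so N² = 0.
(I + N)⁸ = I + 8·N = [[1, 8], [0, 1]].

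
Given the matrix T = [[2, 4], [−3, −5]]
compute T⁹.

tr T = −3 and det T = 2, so the characteristic polynomial is λ² − (−3)λ + (2) with roots −1 and −2.
Eigenvectors give P = [[−4, 1], [3, −1]] with P⁻¹ = [[−1, −1], [−3, −4]], and T = P·diag(−1, −2)·P⁻¹.
Then T⁹ = P·diag(−1, −512)·P⁻¹ = [[4, −512], [−3, 512]] · [[−1, −1], [−3, −4]] = [[1532, 2044], [−1533, −2045]].

[[1532, 2044], [−1533, −2045]]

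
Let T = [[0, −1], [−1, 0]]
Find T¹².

[[1, 0], [0, 1]]

T² = I (check: tr T = 0 and det T = −1), so T¹² = I since 12 is even.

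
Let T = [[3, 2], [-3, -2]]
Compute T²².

T² = T (a projection; rank 1, trace 1), so T²² = T.

[[3, 2], [-3, -2]]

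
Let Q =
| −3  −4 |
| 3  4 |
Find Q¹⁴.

Q² = Q (a projection; rank 1, trace 1), so Q¹⁴ = Q.

[[−3, −4], [3, 4]]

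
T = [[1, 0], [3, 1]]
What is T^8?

[[1, 0], [24, 1]]

T = I + N where N = [[0, 0], [3, 0]] is strictly lower-triangular, so N^2 = 0.
(I + N)^8 = I + 8·N = [[1, 0], [24, 1]].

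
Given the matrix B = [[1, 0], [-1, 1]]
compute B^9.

[[1, 0], [-9, 1]]

B = I + N where N = [[0, 0], [-1, 0]] is strictly lower-triangular, so N^2 = 0.
(I + N)^9 = I + 9·N = [[1, 0], [-9, 1]].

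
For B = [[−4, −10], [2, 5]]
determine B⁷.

[[−4, −10], [2, 5]]

B² = B (a projection; rank 1, trace 1), so B⁷ = B.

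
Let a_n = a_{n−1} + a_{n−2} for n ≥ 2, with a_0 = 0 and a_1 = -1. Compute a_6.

With companion matrix M = [[1, 1], [1, 0]], [a_n, a_{n−1}]ᵀ = M·[a_{n−1}, a_{n−2}]ᵀ, so [a_6, a_5]ᵀ = M⁵·[a_1, a_0]ᵀ.
M⁵ = [[8, 5], [5, 3]], giving [a_6, a_5]ᵀ = [[-8], [-5]].

-8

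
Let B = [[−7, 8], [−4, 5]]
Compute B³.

tr B = −2 and det B = −3, so the characteristic polynomial is λ² − (−2)λ + (−3) with roots −3 and 1.
Eigenvectors give P = [[−2, −1], [−1, −1]] with P⁻¹ = [[−1, 1], [1, −2]], and B = P·diag(−3, 1)·P⁻¹.
Then B³ = P·diag(−27, 1)·P⁻¹ = [[54, −1], [27, −1]] · [[−1, 1], [1, −2]] = [[−55, 56], [−28, 29]].

[[−55, 56], [−28, 29]]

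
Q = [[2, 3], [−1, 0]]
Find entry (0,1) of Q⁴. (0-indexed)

−12

Q² = [[1, 6], [−2, −3]]
Q³ = [[−4, 3], [−1, −6]]
Q⁴ = [[−11, −12], [4, −3]]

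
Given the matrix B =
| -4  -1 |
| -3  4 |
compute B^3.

[[-76, -19], [-57, 76]]

B^2 = [[19, 0], [0, 19]]
B^3 = [[-76, -19], [-57, 76]]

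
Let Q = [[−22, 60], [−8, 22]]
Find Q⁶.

tr Q = 0 and det Q = −4, so the characteristic polynomial is λ² − (0)λ + (−4) with roots 2 and −2.
Eigenvectors give P = [[−5, −3], [−2, −1]] with P⁻¹ = [[1, −3], [−2, 5]], and Q = P·diag(2, −2)·P⁻¹.
Then Q⁶ = P·diag(64, 64)·P⁻¹ = [[−320, −192], [−128, −64]] · [[1, −3], [−2, 5]] = [[64, 0], [0, 64]].

[[64, 0], [0, 64]]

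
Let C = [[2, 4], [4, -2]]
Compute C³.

[[40, 80], [80, -40]]

C² = [[20, 0], [0, 20]]
C³ = [[40, 80], [80, -40]]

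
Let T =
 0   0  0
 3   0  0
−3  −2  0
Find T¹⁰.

[[0, 0, 0], [0, 0, 0], [0, 0, 0]]

T is strictly triangular, hence nilpotent: T³ = 0, so T¹⁰ = 0.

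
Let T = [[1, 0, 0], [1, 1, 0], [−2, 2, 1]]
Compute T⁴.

[[1, 0, 0], [4, 1, 0], [4, 8, 1]]

T = I + N where N = [[0, 0, 0], [1, 0, 0], [−2, 2, 0]] is strictly lower-triangular, so N³ = 0.
(I + N)⁴ = I + 4·N + 6·N² = [[1, 0, 0], [4, 1, 0], [4, 8, 1]].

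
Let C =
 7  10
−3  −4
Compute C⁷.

[[763, 1270], [−381, −634]]

tr C = 3 and det C = 2, so the characteristic polynomial is λ² − (3)λ + (2) with roots 1 and 2.
Eigenvectors give P = [[−5, −2], [3, 1]] with P⁻¹ = [[1, 2], [−3, −5]], and C = P·diag(1, 2)·P⁻¹.
Then C⁷ = P·diag(1, 128)·P⁻¹ = [[−5, −256], [3, 128]] · [[1, 2], [−3, −5]] = [[763, 1270], [−381, −634]].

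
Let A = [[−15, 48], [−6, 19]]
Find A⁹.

[[−157455, 472368], [−59046, 177139]]

tr A = 4 and det A = 3, so the characteristic polynomial is λ² − (4)λ + (3) with roots 3 and 1.
Eigenvectors give P = [[8, 3], [3, 1]] with P⁻¹ = [[−1, 3], [3, −8]], and A = P·diag(3, 1)·P⁻¹.
Then A⁹ = P·diag(19683, 1)·P⁻¹ = [[157464, 3], [59049, 1]] · [[−1, 3], [3, −8]] = [[−157455, 472368], [−59046, 177139]].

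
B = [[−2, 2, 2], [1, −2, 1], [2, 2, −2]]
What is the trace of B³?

−96

B² = [[10, −4, −6], [−2, 8, −2], [−6, −4, 10]]
B³ = [[−36, 16, 28], [8, −24, 8], [28, 16, −36]]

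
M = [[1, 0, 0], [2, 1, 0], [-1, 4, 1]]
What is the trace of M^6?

M = I + N where N = [[0, 0, 0], [2, 0, 0], [-1, 4, 0]] is strictly lower-triangular, so N^3 = 0.
(I + N)^6 = I + 6·N + 15·N^2 = [[1, 0, 0], [12, 1, 0], [114, 24, 1]].

3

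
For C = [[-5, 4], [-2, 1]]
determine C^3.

tr C = -4 and det C = 3, so the characteristic polynomial is λ² − (-4)λ + (3) with roots -1 and -3.
Eigenvectors give P = [[-1, -2], [-1, -1]] with P⁻¹ = [[1, -2], [-1, 1]], and C = P·diag(-1, -3)·P⁻¹.
Then C^3 = P·diag(-1, -27)·P⁻¹ = [[1, 54], [1, 27]] · [[1, -2], [-1, 1]] = [[-53, 52], [-26, 25]].

[[-53, 52], [-26, 25]]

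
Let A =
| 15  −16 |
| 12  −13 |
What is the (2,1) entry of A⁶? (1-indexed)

2184

tr A = 2 and det A = −3, so the characteristic polynomial is λ² − (2)λ + (−3) with roots −1 and 3.
Eigenvectors give P = [[1, 4], [1, 3]] with P⁻¹ = [[−3, 4], [1, −1]], and A = P·diag(−1, 3)·P⁻¹.
Then A⁶ = P·diag(1, 729)·P⁻¹ = [[1, 2916], [1, 2187]] · [[−3, 4], [1, −1]] = [[2913, −2912], [2184, −2183]].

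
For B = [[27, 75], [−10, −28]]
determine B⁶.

tr B = −1 and det B = −6, so the characteristic polynomial is λ² − (−1)λ + (−6) with roots −3 and 2.
Eigenvectors give P = [[−5, 3], [2, −1]] with P⁻¹ = [[1, 3], [2, 5]], and B = P·diag(−3, 2)·P⁻¹.
Then B⁶ = P·diag(729, 64)·P⁻¹ = [[−3645, 192], [1458, −64]] · [[1, 3], [2, 5]] = [[−3261, −9975], [1330, 4054]].

[[−3261, −9975], [1330, 4054]]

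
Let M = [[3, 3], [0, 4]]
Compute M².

[[9, 21], [0, 16]]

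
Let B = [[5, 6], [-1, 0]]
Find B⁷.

tr B = 5 and det B = 6, so the characteristic polynomial is λ² − (5)λ + (6) with roots 2 and 3.
Eigenvectors give P = [[-2, -3], [1, 1]] with P⁻¹ = [[1, 3], [-1, -2]], and B = P·diag(2, 3)·P⁻¹.
Then B⁷ = P·diag(128, 2187)·P⁻¹ = [[-256, -6561], [128, 2187]] · [[1, 3], [-1, -2]] = [[6305, 12354], [-2059, -3990]].

[[6305, 12354], [-2059, -3990]]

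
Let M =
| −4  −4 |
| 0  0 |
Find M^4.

[[256, 256], [0, 0]]

M^2 = [[16, 16], [0, 0]]
M^3 = [[−64, −64], [0, 0]]
M^4 = [[256, 256], [0, 0]]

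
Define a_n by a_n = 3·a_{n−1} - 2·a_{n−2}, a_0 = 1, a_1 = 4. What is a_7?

With companion matrix C = [[3, -2], [1, 0]], [a_n, a_{n−1}]ᵀ = C·[a_{n−1}, a_{n−2}]ᵀ, so [a_7, a_6]ᵀ = C⁶·[a_1, a_0]ᵀ.
C⁶ = [[127, -126], [63, -62]], giving [a_7, a_6]ᵀ = [[382], [190]].

382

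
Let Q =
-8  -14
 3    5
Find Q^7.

[[-890, -1778], [381, 761]]

tr Q = -3 and det Q = 2, so the characteristic polynomial is λ² − (-3)λ + (2) with roots -1 and -2.
Eigenvectors give P = [[-2, -7], [1, 3]] with P⁻¹ = [[3, 7], [-1, -2]], and Q = P·diag(-1, -2)·P⁻¹.
Then Q^7 = P·diag(-1, -128)·P⁻¹ = [[2, 896], [-1, -384]] · [[3, 7], [-1, -2]] = [[-890, -1778], [381, 761]].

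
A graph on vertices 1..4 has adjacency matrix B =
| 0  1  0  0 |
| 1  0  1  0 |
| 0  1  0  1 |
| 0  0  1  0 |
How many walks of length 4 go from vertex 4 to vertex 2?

3

The number of length-4 walks from vertex 4 to vertex 2 is entry (4,2) of B⁴, where B is the adjacency matrix.
B² = [[1, 0, 1, 0], [0, 2, 0, 1], [1, 0, 2, 0], [0, 1, 0, 1]]
B³ = [[0, 2, 0, 1], [2, 0, 3, 0], [0, 3, 0, 2], [1, 0, 2, 0]]
B⁴ = [[2, 0, 3, 0], [0, 5, 0, 3], [3, 0, 5, 0], [0, 3, 0, 2]]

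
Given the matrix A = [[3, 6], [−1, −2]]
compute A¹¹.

A² = A (a projection; rank 1, trace 1), so A¹¹ = A.

[[3, 6], [−1, −2]]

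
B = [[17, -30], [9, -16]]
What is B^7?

[[773, -1290], [387, -646]]

tr B = 1 and det B = -2, so the characteristic polynomial is λ² − (1)λ + (-2) with roots 2 and -1.
Eigenvectors give P = [[2, -5], [1, -3]] with P⁻¹ = [[3, -5], [1, -2]], and B = P·diag(2, -1)·P⁻¹.
Then B^7 = P·diag(128, -1)·P⁻¹ = [[256, 5], [128, 3]] · [[3, -5], [1, -2]] = [[773, -1290], [387, -646]].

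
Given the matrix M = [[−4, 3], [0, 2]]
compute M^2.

[[16, −6], [0, 4]]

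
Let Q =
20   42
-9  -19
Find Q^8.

tr Q = 1 and det Q = -2, so the characteristic polynomial is λ² − (1)λ + (-2) with roots 2 and -1.
Eigenvectors give P = [[7, -2], [-3, 1]] with P⁻¹ = [[1, 2], [3, 7]], and Q = P·diag(2, -1)·P⁻¹.
Then Q^8 = P·diag(256, 1)·P⁻¹ = [[1792, -2], [-768, 1]] · [[1, 2], [3, 7]] = [[1786, 3570], [-765, -1529]].

[[1786, 3570], [-765, -1529]]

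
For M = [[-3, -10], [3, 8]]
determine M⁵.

[[-1023, -2110], [633, 1298]]

tr M = 5 and det M = 6, so the characteristic polynomial is λ² − (5)λ + (6) with roots 2 and 3.
Eigenvectors give P = [[-2, 5], [1, -3]] with P⁻¹ = [[-3, -5], [-1, -2]], and M = P·diag(2, 3)·P⁻¹.
Then M⁵ = P·diag(32, 243)·P⁻¹ = [[-64, 1215], [32, -729]] · [[-3, -5], [-1, -2]] = [[-1023, -2110], [633, 1298]].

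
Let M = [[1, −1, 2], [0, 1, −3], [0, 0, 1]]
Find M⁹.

M = I + N where N = [[0, −1, 2], [0, 0, −3], [0, 0, 0]] is strictly upper-triangular, so N³ = 0.
(I + N)⁹ = I + 9·N + 36·N² = [[1, −9, 126], [0, 1, −27], [0, 0, 1]].

[[1, −9, 126], [0, 1, −27], [0, 0, 1]]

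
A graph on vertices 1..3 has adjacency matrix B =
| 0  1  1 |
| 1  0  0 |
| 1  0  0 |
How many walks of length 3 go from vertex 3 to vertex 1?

The number of length-3 walks from vertex 3 to vertex 1 is entry (3,1) of B³, where B is the adjacency matrix.
B² = [[2, 0, 0], [0, 1, 1], [0, 1, 1]]
B³ = [[0, 2, 2], [2, 0, 0], [2, 0, 0]]

2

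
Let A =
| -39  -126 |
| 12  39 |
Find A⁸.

[[6561, 0], [0, 6561]]

tr A = 0 and det A = -9, so the characteristic polynomial is λ² − (0)λ + (-9) with roots 3 and -3.
Eigenvectors give P = [[-3, 7], [1, -2]] with P⁻¹ = [[2, 7], [1, 3]], and A = P·diag(3, -3)·P⁻¹.
Then A⁸ = P·diag(6561, 6561)·P⁻¹ = [[-19683, 45927], [6561, -13122]] · [[2, 7], [1, 3]] = [[6561, 0], [0, 6561]].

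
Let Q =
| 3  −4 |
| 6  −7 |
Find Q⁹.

tr Q = −4 and det Q = 3, so the characteristic polynomial is λ² − (−4)λ + (3) with roots −3 and −1.
Eigenvectors give P = [[−2, −1], [−3, −1]] with P⁻¹ = [[1, −1], [−3, 2]], and Q = P·diag(−3, −1)·P⁻¹.
Then Q⁹ = P·diag(−19683, −1)·P⁻¹ = [[39366, 1], [59049, 1]] · [[1, −1], [−3, 2]] = [[39363, −39364], [59046, −59047]].

[[39363, −39364], [59046, −59047]]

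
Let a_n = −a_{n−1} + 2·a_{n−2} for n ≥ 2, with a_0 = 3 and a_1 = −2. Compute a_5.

With companion matrix M = [[−1, 2], [1, 0]], [a_n, a_{n−1}]ᵀ = M·[a_{n−1}, a_{n−2}]ᵀ, so [a_5, a_4]ᵀ = M^4·[a_1, a_0]ᵀ.
M^4 = [[11, −10], [−5, 6]], giving [a_5, a_4]ᵀ = [[−52], [28]].

−52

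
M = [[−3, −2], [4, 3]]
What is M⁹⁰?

[[1, 0], [0, 1]]

M² = I (check: tr M = 0 and det M = −1), so M⁹⁰ = I since 90 is even.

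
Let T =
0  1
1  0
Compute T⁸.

T² = I (check: tr T = 0 and det T = -1), so T⁸ = I since 8 is even.

[[1, 0], [0, 1]]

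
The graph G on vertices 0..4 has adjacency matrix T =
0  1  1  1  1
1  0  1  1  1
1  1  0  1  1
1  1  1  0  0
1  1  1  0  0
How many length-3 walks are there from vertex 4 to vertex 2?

10

The number of length-3 walks from vertex 4 to vertex 2 is entry (4,2) of T³, where T is the adjacency matrix.
T² = [[4, 3, 3, 2, 2], [3, 4, 3, 2, 2], [3, 3, 4, 2, 2], [2, 2, 2, 3, 3], [2, 2, 2, 3, 3]]
T³ = [[10, 11, 11, 10, 10], [11, 10, 11, 10, 10], [11, 11, 10, 10, 10], [10, 10, 10, 6, 6], [10, 10, 10, 6, 6]]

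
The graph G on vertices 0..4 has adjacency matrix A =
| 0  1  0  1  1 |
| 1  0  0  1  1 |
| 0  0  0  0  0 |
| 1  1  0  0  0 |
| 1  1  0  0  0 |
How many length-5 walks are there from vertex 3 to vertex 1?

The number of length-5 walks from vertex 3 to vertex 1 is entry (3,1) of A^5, where A is the adjacency matrix.
A^2 = [[3, 2, 0, 1, 1], [2, 3, 0, 1, 1], [0, 0, 0, 0, 0], [1, 1, 0, 2, 2], [1, 1, 0, 2, 2]]
A^3 = [[4, 5, 0, 5, 5], [5, 4, 0, 5, 5], [0, 0, 0, 0, 0], [5, 5, 0, 2, 2], [5, 5, 0, 2, 2]]
A^4 = [[15, 14, 0, 9, 9], [14, 15, 0, 9, 9], [0, 0, 0, 0, 0], [9, 9, 0, 10, 10], [9, 9, 0, 10, 10]]
A^5 = [[32, 33, 0, 29, 29], [33, 32, 0, 29, 29], [0, 0, 0, 0, 0], [29, 29, 0, 18, 18], [29, 29, 0, 18, 18]]

29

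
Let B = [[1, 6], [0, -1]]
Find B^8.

[[1, 0], [0, 1]]

B² = I (check: tr B = 0 and det B = -1), so B^8 = I since 8 is even.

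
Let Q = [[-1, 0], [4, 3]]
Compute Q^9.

[[-1, 0], [19684, 19683]]

tr Q = 2 and det Q = -3, so the characteristic polynomial is λ² − (2)λ + (-3) with roots -1 and 3.
Eigenvectors give P = [[-1, 0], [1, 1]] with P⁻¹ = [[-1, 0], [1, 1]], and Q = P·diag(-1, 3)·P⁻¹.
Then Q^9 = P·diag(-1, 19683)·P⁻¹ = [[1, 0], [-1, 19683]] · [[-1, 0], [1, 1]] = [[-1, 0], [19684, 19683]].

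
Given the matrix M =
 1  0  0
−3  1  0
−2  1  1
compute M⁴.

M = I + N where N = [[0, 0, 0], [−3, 0, 0], [−2, 1, 0]] is strictly lower-triangular, so N³ = 0.
(I + N)⁴ = I + 4·N + 6·N² = [[1, 0, 0], [−12, 1, 0], [−26, 4, 1]].

[[1, 0, 0], [−12, 1, 0], [−26, 4, 1]]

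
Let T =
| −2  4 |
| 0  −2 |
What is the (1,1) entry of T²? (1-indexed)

4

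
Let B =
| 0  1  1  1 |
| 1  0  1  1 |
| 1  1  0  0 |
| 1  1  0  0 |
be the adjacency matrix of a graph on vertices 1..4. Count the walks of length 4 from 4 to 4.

10

The number of length-4 walks from vertex 4 to vertex 4 is entry (4,4) of B⁴, where B is the adjacency matrix.
B² = [[3, 2, 1, 1], [2, 3, 1, 1], [1, 1, 2, 2], [1, 1, 2, 2]]
B³ = [[4, 5, 5, 5], [5, 4, 5, 5], [5, 5, 2, 2], [5, 5, 2, 2]]
B⁴ = [[15, 14, 9, 9], [14, 15, 9, 9], [9, 9, 10, 10], [9, 9, 10, 10]]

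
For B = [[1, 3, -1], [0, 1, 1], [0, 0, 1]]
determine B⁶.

[[1, 18, 39], [0, 1, 6], [0, 0, 1]]

B = I + N where N = [[0, 3, -1], [0, 0, 1], [0, 0, 0]] is strictly upper-triangular, so N³ = 0.
(I + N)⁶ = I + 6·N + 15·N² = [[1, 18, 39], [0, 1, 6], [0, 0, 1]].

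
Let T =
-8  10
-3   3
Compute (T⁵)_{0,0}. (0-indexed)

-1298

tr T = -5 and det T = 6, so the characteristic polynomial is λ² − (-5)λ + (6) with roots -2 and -3.
Eigenvectors give P = [[-5, 2], [-3, 1]] with P⁻¹ = [[1, -2], [3, -5]], and T = P·diag(-2, -3)·P⁻¹.
Then T⁵ = P·diag(-32, -243)·P⁻¹ = [[160, -486], [96, -243]] · [[1, -2], [3, -5]] = [[-1298, 2110], [-633, 1023]].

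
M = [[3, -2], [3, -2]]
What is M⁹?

[[3, -2], [3, -2]]

M² = M (a projection; rank 1, trace 1), so M⁹ = M.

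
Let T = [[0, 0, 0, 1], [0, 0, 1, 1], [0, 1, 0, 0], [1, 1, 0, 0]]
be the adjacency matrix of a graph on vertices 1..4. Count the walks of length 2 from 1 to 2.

The number of length-2 walks from vertex 1 to vertex 2 is entry (1,2) of T^2, where T is the adjacency matrix.
T^2 = [[1, 1, 0, 0], [1, 2, 0, 0], [0, 0, 1, 1], [0, 0, 1, 2]]

1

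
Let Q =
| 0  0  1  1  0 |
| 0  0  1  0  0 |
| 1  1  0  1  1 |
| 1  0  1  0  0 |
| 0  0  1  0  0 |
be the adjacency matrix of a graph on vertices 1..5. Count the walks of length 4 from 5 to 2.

4

The number of length-4 walks from vertex 5 to vertex 2 is entry (5,2) of Q⁴, where Q is the adjacency matrix.
Q² = [[2, 1, 1, 1, 1], [1, 1, 0, 1, 1], [1, 0, 4, 1, 0], [1, 1, 1, 2, 1], [1, 1, 0, 1, 1]]
Q³ = [[2, 1, 5, 3, 1], [1, 0, 4, 1, 0], [5, 4, 2, 5, 4], [3, 1, 5, 2, 1], [1, 0, 4, 1, 0]]
Q⁴ = [[8, 5, 7, 7, 5], [5, 4, 2, 5, 4], [7, 2, 18, 7, 2], [7, 5, 7, 8, 5], [5, 4, 2, 5, 4]]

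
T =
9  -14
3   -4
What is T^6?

tr T = 5 and det T = 6, so the characteristic polynomial is λ² − (5)λ + (6) with roots 2 and 3.
Eigenvectors give P = [[2, 7], [1, 3]] with P⁻¹ = [[-3, 7], [1, -2]], and T = P·diag(2, 3)·P⁻¹.
Then T^6 = P·diag(64, 729)·P⁻¹ = [[128, 5103], [64, 2187]] · [[-3, 7], [1, -2]] = [[4719, -9310], [1995, -3926]].

[[4719, -9310], [1995, -3926]]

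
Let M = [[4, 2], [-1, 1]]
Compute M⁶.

[[1394, 1330], [-665, -601]]

tr M = 5 and det M = 6, so the characteristic polynomial is λ² − (5)λ + (6) with roots 3 and 2.
Eigenvectors give P = [[-2, -1], [1, 1]] with P⁻¹ = [[-1, -1], [1, 2]], and M = P·diag(3, 2)·P⁻¹.
Then M⁶ = P·diag(729, 64)·P⁻¹ = [[-1458, -64], [729, 64]] · [[-1, -1], [1, 2]] = [[1394, 1330], [-665, -601]].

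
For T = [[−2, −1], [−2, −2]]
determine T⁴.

[[68, 48], [96, 68]]

T² = [[6, 4], [8, 6]]
T³ = [[−20, −14], [−28, −20]]
T⁴ = [[68, 48], [96, 68]]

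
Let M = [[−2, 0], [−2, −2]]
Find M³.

M² = [[4, 0], [8, 4]]
M³ = [[−8, 0], [−24, −8]]

[[−8, 0], [−24, −8]]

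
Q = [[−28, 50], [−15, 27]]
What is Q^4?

[[406, −650], [195, −309]]

tr Q = −1 and det Q = −6, so the characteristic polynomial is λ² − (−1)λ + (−6) with roots 2 and −3.
Eigenvectors give P = [[−5, 2], [−3, 1]] with P⁻¹ = [[1, −2], [3, −5]], and Q = P·diag(2, −3)·P⁻¹.
Then Q^4 = P·diag(16, 81)·P⁻¹ = [[−80, 162], [−48, 81]] · [[1, −2], [3, −5]] = [[406, −650], [195, −309]].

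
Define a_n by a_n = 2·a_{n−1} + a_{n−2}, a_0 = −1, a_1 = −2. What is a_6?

With companion matrix C = [[2, 1], [1, 0]], [a_n, a_{n−1}]ᵀ = C·[a_{n−1}, a_{n−2}]ᵀ, so [a_6, a_5]ᵀ = C^5·[a_1, a_0]ᵀ.
C^5 = [[70, 29], [29, 12]], giving [a_6, a_5]ᵀ = [[−169], [−70]].

−169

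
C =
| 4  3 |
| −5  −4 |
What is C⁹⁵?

C² = I (check: tr C = 0 and det C = −1), so C⁹⁵ = C since 95 is odd.

[[4, 3], [−5, −4]]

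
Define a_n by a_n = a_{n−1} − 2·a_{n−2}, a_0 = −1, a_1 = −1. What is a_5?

With companion matrix B = [[1, −2], [1, 0]], [a_n, a_{n−1}]ᵀ = B·[a_{n−1}, a_{n−2}]ᵀ, so [a_5, a_4]ᵀ = B⁴·[a_1, a_0]ᵀ.
B⁴ = [[−1, 6], [−3, 2]], giving [a_5, a_4]ᵀ = [[−5], [1]].

−5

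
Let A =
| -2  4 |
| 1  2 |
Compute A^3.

[[-16, 32], [8, 16]]

A^2 = [[8, 0], [0, 8]]
A^3 = [[-16, 32], [8, 16]]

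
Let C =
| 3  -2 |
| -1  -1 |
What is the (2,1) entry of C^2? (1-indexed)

-2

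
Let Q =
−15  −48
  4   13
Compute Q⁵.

[[−975, −2928], [244, 733]]

tr Q = −2 and det Q = −3, so the characteristic polynomial is λ² − (−2)λ + (−3) with roots 1 and −3.
Eigenvectors give P = [[−3, 4], [1, −1]] with P⁻¹ = [[1, 4], [1, 3]], and Q = P·diag(1, −3)·P⁻¹.
Then Q⁵ = P·diag(1, −243)·P⁻¹ = [[−3, −972], [1, 243]] · [[1, 4], [1, 3]] = [[−975, −2928], [244, 733]].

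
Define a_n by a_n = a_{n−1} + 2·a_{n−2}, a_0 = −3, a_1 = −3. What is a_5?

With companion matrix T = [[1, 2], [1, 0]], [a_n, a_{n−1}]ᵀ = T·[a_{n−1}, a_{n−2}]ᵀ, so [a_5, a_4]ᵀ = T⁴·[a_1, a_0]ᵀ.
T⁴ = [[11, 10], [5, 6]], giving [a_5, a_4]ᵀ = [[−63], [−33]].

−63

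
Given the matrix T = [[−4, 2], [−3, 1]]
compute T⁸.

[[766, −510], [765, −509]]

tr T = −3 and det T = 2, so the characteristic polynomial is λ² − (−3)λ + (2) with roots −1 and −2.
Eigenvectors give P = [[−2, 1], [−3, 1]] with P⁻¹ = [[1, −1], [3, −2]], and T = P·diag(−1, −2)·P⁻¹.
Then T⁸ = P·diag(1, 256)·P⁻¹ = [[−2, 256], [−3, 256]] · [[1, −1], [3, −2]] = [[766, −510], [765, −509]].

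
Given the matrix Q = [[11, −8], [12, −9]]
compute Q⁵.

[[731, −488], [732, −489]]

tr Q = 2 and det Q = −3, so the characteristic polynomial is λ² − (2)λ + (−3) with roots −1 and 3.
Eigenvectors give P = [[−2, 1], [−3, 1]] with P⁻¹ = [[1, −1], [3, −2]], and Q = P·diag(−1, 3)·P⁻¹.
Then Q⁵ = P·diag(−1, 243)·P⁻¹ = [[2, 243], [3, 243]] · [[1, −1], [3, −2]] = [[731, −488], [732, −489]].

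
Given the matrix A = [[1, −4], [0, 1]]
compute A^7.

[[1, −28], [0, 1]]

A = I + N where N = [[0, −4], [0, 0]] is strictly upper-triangular, so N^2 = 0.
(I + N)^7 = I + 7·N = [[1, −28], [0, 1]].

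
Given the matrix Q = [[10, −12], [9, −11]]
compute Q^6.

[[−188, 252], [−189, 253]]

tr Q = −1 and det Q = −2, so the characteristic polynomial is λ² − (−1)λ + (−2) with roots −2 and 1.
Eigenvectors give P = [[1, 4], [1, 3]] with P⁻¹ = [[−3, 4], [1, −1]], and Q = P·diag(−2, 1)·P⁻¹.
Then Q^6 = P·diag(64, 1)·P⁻¹ = [[64, 4], [64, 3]] · [[−3, 4], [1, −1]] = [[−188, 252], [−189, 253]].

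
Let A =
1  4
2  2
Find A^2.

[[9, 12], [6, 12]]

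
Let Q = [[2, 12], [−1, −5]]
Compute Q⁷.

[[380, 1524], [−127, −509]]

tr Q = −3 and det Q = 2, so the characteristic polynomial is λ² − (−3)λ + (2) with roots −2 and −1.
Eigenvectors give P = [[−3, 4], [1, −1]] with P⁻¹ = [[1, 4], [1, 3]], and Q = P·diag(−2, −1)·P⁻¹.
Then Q⁷ = P·diag(−128, −1)·P⁻¹ = [[384, −4], [−128, 1]] · [[1, 4], [1, 3]] = [[380, 1524], [−127, −509]].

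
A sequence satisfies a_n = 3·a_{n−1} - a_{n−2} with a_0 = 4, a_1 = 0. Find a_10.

With companion matrix C = [[3, -1], [1, 0]], [a_n, a_{n−1}]ᵀ = C·[a_{n−1}, a_{n−2}]ᵀ, so [a_10, a_9]ᵀ = C^9·[a_1, a_0]ᵀ.
C^9 = [[6765, -2584], [2584, -987]], giving [a_10, a_9]ᵀ = [[-10336], [-3948]].

-10336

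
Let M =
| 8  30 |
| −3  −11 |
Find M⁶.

[[−566, −1890], [189, 631]]

tr M = −3 and det M = 2, so the characteristic polynomial is λ² − (−3)λ + (2) with roots −1 and −2.
Eigenvectors give P = [[10, 3], [−3, −1]] with P⁻¹ = [[1, 3], [−3, −10]], and M = P·diag(−1, −2)·P⁻¹.
Then M⁶ = P·diag(1, 64)·P⁻¹ = [[10, 192], [−3, −64]] · [[1, 3], [−3, −10]] = [[−566, −1890], [189, 631]].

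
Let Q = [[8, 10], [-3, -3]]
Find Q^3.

[[122, 190], [-57, -87]]

tr Q = 5 and det Q = 6, so the characteristic polynomial is λ² − (5)λ + (6) with roots 3 and 2.
Eigenvectors give P = [[-2, -5], [1, 3]] with P⁻¹ = [[-3, -5], [1, 2]], and Q = P·diag(3, 2)·P⁻¹.
Then Q^3 = P·diag(27, 8)·P⁻¹ = [[-54, -40], [27, 24]] · [[-3, -5], [1, 2]] = [[122, 190], [-57, -87]].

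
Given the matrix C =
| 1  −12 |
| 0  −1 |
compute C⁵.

C² = I (check: tr C = 0 and det C = −1), so C⁵ = C since 5 is odd.

[[1, −12], [0, −1]]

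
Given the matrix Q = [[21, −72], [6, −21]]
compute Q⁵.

[[1701, −5832], [486, −1701]]

tr Q = 0 and det Q = −9, so the characteristic polynomial is λ² − (0)λ + (−9) with roots −3 and 3.
Eigenvectors give P = [[3, 4], [1, 1]] with P⁻¹ = [[−1, 4], [1, −3]], and Q = P·diag(−3, 3)·P⁻¹.
Then Q⁵ = P·diag(−243, 243)·P⁻¹ = [[−729, 972], [−243, 243]] · [[−1, 4], [1, −3]] = [[1701, −5832], [486, −1701]].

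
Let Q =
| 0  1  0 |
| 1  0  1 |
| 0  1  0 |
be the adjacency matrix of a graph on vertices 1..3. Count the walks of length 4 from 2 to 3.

The number of length-4 walks from vertex 2 to vertex 3 is entry (2,3) of Q^4, where Q is the adjacency matrix.
Q^2 = [[1, 0, 1], [0, 2, 0], [1, 0, 1]]
Q^3 = [[0, 2, 0], [2, 0, 2], [0, 2, 0]]
Q^4 = [[2, 0, 2], [0, 4, 0], [2, 0, 2]]

0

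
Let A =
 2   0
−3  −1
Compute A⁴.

[[16, 0], [−15, 1]]

A² = [[4, 0], [−3, 1]]
A³ = [[8, 0], [−9, −1]]
A⁴ = [[16, 0], [−15, 1]]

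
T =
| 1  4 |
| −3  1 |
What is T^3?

T^2 = [[−11, 8], [−6, −11]]
T^3 = [[−35, −36], [27, −35]]

[[−35, −36], [27, −35]]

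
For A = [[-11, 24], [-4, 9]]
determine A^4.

[[241, -480], [80, -159]]

tr A = -2 and det A = -3, so the characteristic polynomial is λ² − (-2)λ + (-3) with roots 1 and -3.
Eigenvectors give P = [[2, 3], [1, 1]] with P⁻¹ = [[-1, 3], [1, -2]], and A = P·diag(1, -3)·P⁻¹.
Then A^4 = P·diag(1, 81)·P⁻¹ = [[2, 243], [1, 81]] · [[-1, 3], [1, -2]] = [[241, -480], [80, -159]].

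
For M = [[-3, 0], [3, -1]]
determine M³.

M² = [[9, 0], [-12, 1]]
M³ = [[-27, 0], [39, -1]]

[[-27, 0], [39, -1]]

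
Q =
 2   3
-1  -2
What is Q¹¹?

[[2, 3], [-1, -2]]

Q² = I (check: tr Q = 0 and det Q = -1), so Q¹¹ = Q since 11 is odd.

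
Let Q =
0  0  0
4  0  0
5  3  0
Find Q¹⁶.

[[0, 0, 0], [0, 0, 0], [0, 0, 0]]

Q is strictly triangular, hence nilpotent: Q³ = 0, so Q¹⁶ = 0.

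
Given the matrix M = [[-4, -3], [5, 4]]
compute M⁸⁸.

M² = I (check: tr M = 0 and det M = -1), so M⁸⁸ = I since 88 is even.

[[1, 0], [0, 1]]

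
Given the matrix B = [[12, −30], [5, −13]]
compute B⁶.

[[−1266, 3990], [−665, 2059]]

tr B = −1 and det B = −6, so the characteristic polynomial is λ² − (−1)λ + (−6) with roots −3 and 2.
Eigenvectors give P = [[2, −3], [1, −1]] with P⁻¹ = [[−1, 3], [−1, 2]], and B = P·diag(−3, 2)·P⁻¹.
Then B⁶ = P·diag(729, 64)·P⁻¹ = [[1458, −192], [729, −64]] · [[−1, 3], [−1, 2]] = [[−1266, 3990], [−665, 2059]].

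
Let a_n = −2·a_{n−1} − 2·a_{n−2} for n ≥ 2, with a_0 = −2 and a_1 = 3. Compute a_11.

−32

With companion matrix C = [[−2, −2], [1, 0]], [a_n, a_{n−1}]ᵀ = C·[a_{n−1}, a_{n−2}]ᵀ, so [a_11, a_10]ᵀ = C¹⁰·[a_1, a_0]ᵀ.
C¹⁰ = [[32, 64], [−32, −32]], giving [a_11, a_10]ᵀ = [[−32], [−32]].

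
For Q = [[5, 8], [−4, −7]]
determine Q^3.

[[29, 56], [−28, −55]]

tr Q = −2 and det Q = −3, so the characteristic polynomial is λ² − (−2)λ + (−3) with roots −3 and 1.
Eigenvectors give P = [[−1, 2], [1, −1]] with P⁻¹ = [[1, 2], [1, 1]], and Q = P·diag(−3, 1)·P⁻¹.
Then Q^3 = P·diag(−27, 1)·P⁻¹ = [[27, 2], [−27, −1]] · [[1, 2], [1, 1]] = [[29, 56], [−28, −55]].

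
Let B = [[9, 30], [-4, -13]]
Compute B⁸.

tr B = -4 and det B = 3, so the characteristic polynomial is λ² − (-4)λ + (3) with roots -1 and -3.
Eigenvectors give P = [[3, -5], [-1, 2]] with P⁻¹ = [[2, 5], [1, 3]], and B = P·diag(-1, -3)·P⁻¹.
Then B⁸ = P·diag(1, 6561)·P⁻¹ = [[3, -32805], [-1, 13122]] · [[2, 5], [1, 3]] = [[-32799, -98400], [13120, 39361]].

[[-32799, -98400], [13120, 39361]]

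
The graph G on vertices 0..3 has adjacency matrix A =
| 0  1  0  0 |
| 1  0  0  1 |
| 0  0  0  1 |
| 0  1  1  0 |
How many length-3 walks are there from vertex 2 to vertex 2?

0

The number of length-3 walks from vertex 2 to vertex 2 is entry (2,2) of A^3, where A is the adjacency matrix.
A^2 = [[1, 0, 0, 1], [0, 2, 1, 0], [0, 1, 1, 0], [1, 0, 0, 2]]
A^3 = [[0, 2, 1, 0], [2, 0, 0, 3], [1, 0, 0, 2], [0, 3, 2, 0]]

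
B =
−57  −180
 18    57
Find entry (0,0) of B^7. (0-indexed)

−41553

tr B = 0 and det B = −9, so the characteristic polynomial is λ² − (0)λ + (−9) with roots −3 and 3.
Eigenvectors give P = [[10, −3], [−3, 1]] with P⁻¹ = [[1, 3], [3, 10]], and B = P·diag(−3, 3)·P⁻¹.
Then B^7 = P·diag(−2187, 2187)·P⁻¹ = [[−21870, −6561], [6561, 2187]] · [[1, 3], [3, 10]] = [[−41553, −131220], [13122, 41553]].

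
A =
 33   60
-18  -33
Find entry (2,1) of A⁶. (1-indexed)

tr A = 0 and det A = -9, so the characteristic polynomial is λ² − (0)λ + (-9) with roots 3 and -3.
Eigenvectors give P = [[-2, -5], [1, 3]] with P⁻¹ = [[-3, -5], [1, 2]], and A = P·diag(3, -3)·P⁻¹.
Then A⁶ = P·diag(729, 729)·P⁻¹ = [[-1458, -3645], [729, 2187]] · [[-3, -5], [1, 2]] = [[729, 0], [0, 729]].

0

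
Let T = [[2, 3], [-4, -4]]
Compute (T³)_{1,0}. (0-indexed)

0

T² = [[-8, -6], [8, 4]]
T³ = [[8, 0], [0, 8]]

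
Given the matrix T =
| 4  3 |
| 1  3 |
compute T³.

[[97, 120], [40, 57]]

T² = [[19, 21], [7, 12]]
T³ = [[97, 120], [40, 57]]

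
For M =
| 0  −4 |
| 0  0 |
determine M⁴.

[[0, 0], [0, 0]]

M is strictly triangular, hence nilpotent: M² = 0, so M⁴ = 0.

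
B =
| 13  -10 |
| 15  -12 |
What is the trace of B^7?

2059

tr B = 1 and det B = -6, so the characteristic polynomial is λ² − (1)λ + (-6) with roots -2 and 3.
Eigenvectors give P = [[-2, 1], [-3, 1]] with P⁻¹ = [[1, -1], [3, -2]], and B = P·diag(-2, 3)·P⁻¹.
Then B^7 = P·diag(-128, 2187)·P⁻¹ = [[256, 2187], [384, 2187]] · [[1, -1], [3, -2]] = [[6817, -4630], [6945, -4758]].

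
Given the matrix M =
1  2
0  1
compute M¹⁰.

M = I + N where N = [[0, 2], [0, 0]] is strictly upper-triangular, so N² = 0.
(I + N)¹⁰ = I + 10·N = [[1, 20], [0, 1]].

[[1, 20], [0, 1]]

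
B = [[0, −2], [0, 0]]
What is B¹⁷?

[[0, 0], [0, 0]]

B is strictly triangular, hence nilpotent: B² = 0, so B¹⁷ = 0.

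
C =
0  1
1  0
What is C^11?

[[0, 1], [1, 0]]

C² = I (check: tr C = 0 and det C = −1), so C^11 = C since 11 is odd.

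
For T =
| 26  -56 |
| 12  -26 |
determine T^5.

[[416, -896], [192, -416]]

tr T = 0 and det T = -4, so the characteristic polynomial is λ² − (0)λ + (-4) with roots 2 and -2.
Eigenvectors give P = [[7, 2], [3, 1]] with P⁻¹ = [[1, -2], [-3, 7]], and T = P·diag(2, -2)·P⁻¹.
Then T^5 = P·diag(32, -32)·P⁻¹ = [[224, -64], [96, -32]] · [[1, -2], [-3, 7]] = [[416, -896], [192, -416]].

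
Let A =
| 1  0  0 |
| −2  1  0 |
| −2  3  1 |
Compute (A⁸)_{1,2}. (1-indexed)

0

A = I + N where N = [[0, 0, 0], [−2, 0, 0], [−2, 3, 0]] is strictly lower-triangular, so N³ = 0.
(I + N)⁸ = I + 8·N + 28·N² = [[1, 0, 0], [−16, 1, 0], [−184, 24, 1]].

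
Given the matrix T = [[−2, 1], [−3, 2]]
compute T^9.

[[−2, 1], [−3, 2]]

T² = I (check: tr T = 0 and det T = −1), so T^9 = T since 9 is odd.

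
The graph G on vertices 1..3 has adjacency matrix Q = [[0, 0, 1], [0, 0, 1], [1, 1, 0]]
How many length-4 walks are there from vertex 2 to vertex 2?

The number of length-4 walks from vertex 2 to vertex 2 is entry (2,2) of Q⁴, where Q is the adjacency matrix.
Q² = [[1, 1, 0], [1, 1, 0], [0, 0, 2]]
Q³ = [[0, 0, 2], [0, 0, 2], [2, 2, 0]]
Q⁴ = [[2, 2, 0], [2, 2, 0], [0, 0, 4]]

2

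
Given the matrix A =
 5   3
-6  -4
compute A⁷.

[[257, 129], [-258, -130]]

tr A = 1 and det A = -2, so the characteristic polynomial is λ² − (1)λ + (-2) with roots 2 and -1.
Eigenvectors give P = [[-1, 1], [1, -2]] with P⁻¹ = [[-2, -1], [-1, -1]], and A = P·diag(2, -1)·P⁻¹.
Then A⁷ = P·diag(128, -1)·P⁻¹ = [[-128, -1], [128, 2]] · [[-2, -1], [-1, -1]] = [[257, 129], [-258, -130]].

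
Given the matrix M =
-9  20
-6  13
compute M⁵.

[[-1209, 2420], [-726, 1453]]

tr M = 4 and det M = 3, so the characteristic polynomial is λ² − (4)λ + (3) with roots 1 and 3.
Eigenvectors give P = [[-2, 5], [-1, 3]] with P⁻¹ = [[-3, 5], [-1, 2]], and M = P·diag(1, 3)·P⁻¹.
Then M⁵ = P·diag(1, 243)·P⁻¹ = [[-2, 1215], [-1, 729]] · [[-3, 5], [-1, 2]] = [[-1209, 2420], [-726, 1453]].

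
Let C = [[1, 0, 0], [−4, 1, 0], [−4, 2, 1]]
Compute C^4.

C = I + N where N = [[0, 0, 0], [−4, 0, 0], [−4, 2, 0]] is strictly lower-triangular, so N^3 = 0.
(I + N)^4 = I + 4·N + 6·N^2 = [[1, 0, 0], [−16, 1, 0], [−64, 8, 1]].

[[1, 0, 0], [−16, 1, 0], [−64, 8, 1]]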